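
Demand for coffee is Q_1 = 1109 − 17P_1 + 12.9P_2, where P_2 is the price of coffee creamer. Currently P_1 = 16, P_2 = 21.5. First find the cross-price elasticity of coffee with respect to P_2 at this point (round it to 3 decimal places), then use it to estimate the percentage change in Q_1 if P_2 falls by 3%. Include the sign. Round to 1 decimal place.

-0.7%

At P_1 = 16, P_2 = 21.5: Q_1 = 1114.35.
∂Q_1/∂P_2 = 12.9.
ε = (∂Q_1/∂P_2)(P_2/Q_1) = 12.9000 × 21.5/1114.35 ≈ 0.249.
%ΔQ_1 ≈ ε × %ΔP_2 = 0.249 × (-3%) = -0.7%.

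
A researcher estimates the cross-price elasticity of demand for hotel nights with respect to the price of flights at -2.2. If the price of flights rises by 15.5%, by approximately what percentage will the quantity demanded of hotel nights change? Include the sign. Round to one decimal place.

%ΔQ ≈ ε × %ΔP of flights = -2.2 × (15.5%) = -34.1%.
Demand for hotel nights falls by about 34.1%.

-34.1%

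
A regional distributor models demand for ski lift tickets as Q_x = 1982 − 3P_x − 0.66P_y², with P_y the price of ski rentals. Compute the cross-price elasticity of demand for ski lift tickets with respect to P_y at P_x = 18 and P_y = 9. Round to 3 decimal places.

At P_x = 18 and P_y = 9: Q_x = 1874.54.
∂Q_x/∂P_y = -1.32P_y = -1.32(9) = -11.8800.
ε = (∂Q_x/∂P_y)(P_y/Q_x) = -11.8800 × (9/1874.54) ≈ -0.057.

-0.057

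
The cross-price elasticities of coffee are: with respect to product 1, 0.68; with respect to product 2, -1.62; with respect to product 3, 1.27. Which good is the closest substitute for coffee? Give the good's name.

Substitutes have ε > 0. Among the positive values, 1.27 (product 3) is largest.

product 3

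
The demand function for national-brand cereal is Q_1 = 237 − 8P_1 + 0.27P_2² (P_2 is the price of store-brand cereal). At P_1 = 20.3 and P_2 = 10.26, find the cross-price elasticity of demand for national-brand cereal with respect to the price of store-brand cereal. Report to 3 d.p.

0.552

At P_1 = 20.3 and P_2 = 10.26: Q_1 = 103.022.
∂Q_1/∂P_2 = 0.54P_2 = 0.54(10.26) = 5.5404.
ε = (∂Q_1/∂P_2)(P_2/Q_1) = 5.5404 × (10.26/103.022) ≈ 0.552.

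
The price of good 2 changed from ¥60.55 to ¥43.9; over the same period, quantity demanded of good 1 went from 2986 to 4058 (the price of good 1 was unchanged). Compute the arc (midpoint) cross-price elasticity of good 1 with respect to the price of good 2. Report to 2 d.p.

-0.95

ΔQ_1 = 4058 − 2986 = 1072; ΔP_2 = 43.9 − 60.55 = -16.65.
Midpoints: Q̄_1 = 3522.0, P̄_2 = 52.22.
ε = (ΔQ_1/Q̄_1)/(ΔP_2/P̄_2) = (1072/3522.0)/(-16.65/52.22) ≈ -0.95.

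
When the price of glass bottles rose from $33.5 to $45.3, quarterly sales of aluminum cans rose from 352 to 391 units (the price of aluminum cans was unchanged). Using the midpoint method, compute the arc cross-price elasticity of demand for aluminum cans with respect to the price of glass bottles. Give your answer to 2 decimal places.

ΔQ_A = 391 − 352 = 39; ΔP_B = 45.3 − 33.5 = 11.8.
Midpoints: Q̄_A = 371.5, P̄_B = 39.40.
ε = (ΔQ_A/Q̄_A)/(ΔP_B/P̄_B) = (39/371.5)/(11.8/39.40) ≈ 0.35.

0.35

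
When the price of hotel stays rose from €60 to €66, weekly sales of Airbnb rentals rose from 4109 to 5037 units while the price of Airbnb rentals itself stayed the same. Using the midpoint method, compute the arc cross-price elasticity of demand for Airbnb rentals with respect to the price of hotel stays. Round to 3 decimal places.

ΔQ_A = 5037 − 4109 = 928; ΔP_B = 66 − 60 = 6.
Midpoints: Q̄_A = 4573.0, P̄_B = 63.00.
ε = (ΔQ_A/Q̄_A)/(ΔP_B/P̄_B) = (928/4573.0)/(6/63.00) ≈ 2.131.
ε > 0: Airbnb rentals and hotel stays are substitutes.

2.131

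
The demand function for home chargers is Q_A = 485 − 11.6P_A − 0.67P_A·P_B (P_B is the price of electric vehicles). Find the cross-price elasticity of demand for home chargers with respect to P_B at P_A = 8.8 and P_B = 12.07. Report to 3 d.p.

At P_A = 8.8 and P_B = 12.07: Q_A = 311.755.
∂Q_A/∂P_B = -0.67P_A = -0.67(8.8) = -5.8960.
ε = (∂Q_A/∂P_B)(P_B/Q_A) = -5.8960 × (12.07/311.755) ≈ -0.228.
ε < 0: complements.

-0.228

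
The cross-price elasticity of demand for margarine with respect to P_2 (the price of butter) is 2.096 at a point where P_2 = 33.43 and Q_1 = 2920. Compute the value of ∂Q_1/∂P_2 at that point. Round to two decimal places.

183.08

ε = (∂Q_1/∂P_2)·(P_2/Q_1) ⇒ ∂Q_1/∂P_2 = ε·Q_1/P_2 = 2.096 × 2920/33.43 ≈ 183.08.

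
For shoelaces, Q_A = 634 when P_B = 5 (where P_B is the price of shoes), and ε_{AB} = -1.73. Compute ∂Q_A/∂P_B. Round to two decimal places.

ε = (∂Q_A/∂P_B)·(P_B/Q_A) ⇒ ∂Q_A/∂P_B = ε·Q_A/P_B = -1.73 × 634/5 ≈ -219.36.

-219.36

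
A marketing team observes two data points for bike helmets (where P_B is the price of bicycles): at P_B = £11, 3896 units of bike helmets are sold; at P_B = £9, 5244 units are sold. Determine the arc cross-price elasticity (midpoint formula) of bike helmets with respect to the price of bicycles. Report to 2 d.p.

ΔQ_A = 5244 − 3896 = 1348; ΔP_B = 9 − 11 = -2.
Midpoints: Q̄_A = 4570.0, P̄_B = 10.00.
ε = (ΔQ_A/Q̄_A)/(ΔP_B/P̄_B) = (1348/4570.0)/(-2/10.00) ≈ -1.47.

-1.47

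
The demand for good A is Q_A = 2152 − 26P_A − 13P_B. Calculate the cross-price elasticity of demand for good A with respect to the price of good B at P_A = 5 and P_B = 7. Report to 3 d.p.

-0.047

At P_A = 5 and P_B = 7: Q_A = 1931.
∂Q_A/∂P_B = -13.
ε = (∂Q_A/∂P_B)(P_B/Q_A) = -13 × (7/1931) ≈ -0.047.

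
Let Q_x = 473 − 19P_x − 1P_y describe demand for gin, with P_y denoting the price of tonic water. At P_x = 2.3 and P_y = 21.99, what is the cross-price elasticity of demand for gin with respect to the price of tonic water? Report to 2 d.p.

-0.05

At P_x = 2.3 and P_y = 21.99: Q_x = 407.31.
∂Q_x/∂P_y = -1.
ε = (∂Q_x/∂P_y)(P_y/Q_x) = -1 × (21.99/407.31) ≈ -0.05.
Since ε < 0, gin and tonic water are complements.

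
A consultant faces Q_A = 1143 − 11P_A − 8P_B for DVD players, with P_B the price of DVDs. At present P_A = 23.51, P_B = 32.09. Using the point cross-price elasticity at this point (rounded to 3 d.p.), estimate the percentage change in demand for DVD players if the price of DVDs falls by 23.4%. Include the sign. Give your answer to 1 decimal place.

9.6%

At P_A = 23.51, P_B = 32.09: Q_A = 627.67.
∂Q_A/∂P_B = -8.
ε = (∂Q_A/∂P_B)(P_B/Q_A) = -8.0000 × 32.09/627.67 ≈ -0.409.
%ΔQ_A ≈ ε × %ΔP_B = -0.409 × (-23.4%) = 9.6%.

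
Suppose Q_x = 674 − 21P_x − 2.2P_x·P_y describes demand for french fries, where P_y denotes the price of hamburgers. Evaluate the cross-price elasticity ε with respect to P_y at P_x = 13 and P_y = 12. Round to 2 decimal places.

-5.94

At P_x = 13 and P_y = 12: Q_x = 57.8.
∂Q_x/∂P_y = -2.2P_x = -2.2(13) = -28.6000.
ε = (∂Q_x/∂P_y)(P_y/Q_x) = -28.6000 × (12/57.8) ≈ -5.94.
ε < 0: complements.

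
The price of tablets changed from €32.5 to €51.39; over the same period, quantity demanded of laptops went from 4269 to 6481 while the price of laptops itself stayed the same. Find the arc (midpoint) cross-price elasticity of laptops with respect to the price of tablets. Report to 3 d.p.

ΔQ_A = 6481 − 4269 = 2212; ΔP_B = 51.39 − 32.5 = 18.89.
Midpoints: Q̄_A = 5375.0, P̄_B = 41.95.
ε = (ΔQ_A/Q̄_A)/(ΔP_B/P̄_B) = (2212/5375.0)/(18.89/41.95) ≈ 0.914.

0.914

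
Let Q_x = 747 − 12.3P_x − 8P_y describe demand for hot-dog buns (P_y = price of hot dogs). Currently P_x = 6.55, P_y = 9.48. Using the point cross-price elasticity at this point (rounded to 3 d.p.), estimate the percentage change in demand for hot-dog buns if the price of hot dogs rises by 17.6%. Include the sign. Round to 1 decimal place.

At P_x = 6.55, P_y = 9.48: Q_x = 590.595.
∂Q_x/∂P_y = -8.
ε = (∂Q_x/∂P_y)(P_y/Q_x) = -8.0000 × 9.48/590.595 ≈ -0.128.
%ΔQ_x ≈ ε × %ΔP_y = -0.128 × (17.6%) = -2.3%.

-2.3%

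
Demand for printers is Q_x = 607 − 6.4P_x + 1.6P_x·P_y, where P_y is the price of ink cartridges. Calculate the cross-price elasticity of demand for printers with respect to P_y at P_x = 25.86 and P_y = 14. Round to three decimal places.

0.567

At P_x = 25.86 and P_y = 14: Q_x = 1020.76.
∂Q_x/∂P_y = 1.6P_x = 1.6(25.86) = 41.3760.
ε = (∂Q_x/∂P_y)(P_y/Q_x) = 41.3760 × (14/1020.76) ≈ 0.567.
ε > 0: substitutes.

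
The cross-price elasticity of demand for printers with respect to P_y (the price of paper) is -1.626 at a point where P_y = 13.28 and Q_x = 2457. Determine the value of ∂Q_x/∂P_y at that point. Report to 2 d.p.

-300.83

ε = (∂Q_x/∂P_y)·(P_y/Q_x) ⇒ ∂Q_x/∂P_y = ε·Q_x/P_y = -1.626 × 2457/13.28 ≈ -300.83.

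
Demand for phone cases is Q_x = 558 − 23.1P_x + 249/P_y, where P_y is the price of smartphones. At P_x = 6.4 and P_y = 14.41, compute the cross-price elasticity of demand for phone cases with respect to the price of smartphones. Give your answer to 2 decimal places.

At P_x = 6.4 and P_y = 14.41: Q_x = 427.440.
∂Q_x/∂P_y = −249/P_y² = -1.1991.
ε = (∂Q_x/∂P_y)(P_y/Q_x) = -1.1991 × (14.41/427.440) ≈ -0.04.
ε < 0: complements.

-0.04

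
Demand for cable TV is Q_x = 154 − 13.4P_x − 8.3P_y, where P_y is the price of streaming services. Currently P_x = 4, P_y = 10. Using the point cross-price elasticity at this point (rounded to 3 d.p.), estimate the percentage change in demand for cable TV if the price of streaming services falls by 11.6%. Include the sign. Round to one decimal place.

At P_x = 4, P_y = 10: Q_x = 17.4.
∂Q_x/∂P_y = -8.3.
ε = (∂Q_x/∂P_y)(P_y/Q_x) = -8.3000 × 10/17.4 ≈ -4.770.
%ΔQ_x ≈ ε × %ΔP_y = -4.770 × (-11.6%) = 55.3%.

55.3%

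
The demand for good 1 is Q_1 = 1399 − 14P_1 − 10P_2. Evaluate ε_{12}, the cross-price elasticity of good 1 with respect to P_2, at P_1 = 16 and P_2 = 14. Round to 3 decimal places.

-0.135

At P_1 = 16 and P_2 = 14: Q_1 = 1035.
∂Q_1/∂P_2 = -10.
ε = (∂Q_1/∂P_2)(P_2/Q_1) = -10 × (14/1035) ≈ -0.135.
Since ε < 0, good 1 and good 2 are complements.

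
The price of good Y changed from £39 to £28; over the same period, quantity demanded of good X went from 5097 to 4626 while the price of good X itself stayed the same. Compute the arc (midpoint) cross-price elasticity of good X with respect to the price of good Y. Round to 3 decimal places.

0.295

ΔQ_X = 4626 − 5097 = -471; ΔP_Y = 28 − 39 = -11.
Midpoints: Q̄_X = 4861.5, P̄_Y = 33.50.
ε = (ΔQ_X/Q̄_X)/(ΔP_Y/P̄_Y) = (-471/4861.5)/(-11/33.50) ≈ 0.295.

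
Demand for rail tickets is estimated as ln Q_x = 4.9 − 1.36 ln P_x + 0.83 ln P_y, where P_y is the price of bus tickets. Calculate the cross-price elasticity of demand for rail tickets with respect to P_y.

In a log-linear (constant-elasticity) demand function, the coefficient on ln P_y is the cross-price elasticity.
ε = 0.83. Positive, so rail tickets and bus tickets are substitutes.

0.83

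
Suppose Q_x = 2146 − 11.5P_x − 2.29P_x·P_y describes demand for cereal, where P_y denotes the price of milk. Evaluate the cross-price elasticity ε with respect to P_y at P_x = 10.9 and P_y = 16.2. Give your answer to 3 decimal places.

At P_x = 10.9 and P_y = 16.2: Q_x = 1616.282.
∂Q_x/∂P_y = -2.29P_x = -2.29(10.9) = -24.9610.
ε = (∂Q_x/∂P_y)(P_y/Q_x) = -24.9610 × (16.2/1616.282) ≈ -0.250.

-0.250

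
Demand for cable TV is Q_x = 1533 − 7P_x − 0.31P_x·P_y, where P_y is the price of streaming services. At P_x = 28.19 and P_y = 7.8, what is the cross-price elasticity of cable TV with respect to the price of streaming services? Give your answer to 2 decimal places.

At P_x = 28.19 and P_y = 7.8: Q_x = 1267.507.
∂Q_x/∂P_y = -0.31P_x = -0.31(28.19) = -8.7389.
ε = (∂Q_x/∂P_y)(P_y/Q_x) = -8.7389 × (7.8/1267.507) ≈ -0.05.
ε < 0: complements.

-0.05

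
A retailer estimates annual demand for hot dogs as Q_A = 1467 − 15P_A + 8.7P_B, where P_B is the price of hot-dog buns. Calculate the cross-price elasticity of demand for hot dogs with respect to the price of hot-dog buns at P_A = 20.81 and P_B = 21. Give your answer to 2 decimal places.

0.14

At P_A = 20.81 and P_B = 21: Q_A = 1337.55.
∂Q_A/∂P_B = 8.7.
ε = (∂Q_A/∂P_B)(P_B/Q_A) = 8.7 × (21/1337.55) ≈ 0.14.
Since ε > 0, hot dogs and hot-dog buns are substitutes.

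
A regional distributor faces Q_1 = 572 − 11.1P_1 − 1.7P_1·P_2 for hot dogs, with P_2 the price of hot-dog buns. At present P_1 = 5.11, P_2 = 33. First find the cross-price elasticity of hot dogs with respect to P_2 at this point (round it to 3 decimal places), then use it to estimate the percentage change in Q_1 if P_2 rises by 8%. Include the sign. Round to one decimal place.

-10.0%

At P_1 = 5.11, P_2 = 33: Q_1 = 228.608.
∂Q_1/∂P_2 = -1.7P_1 = -8.6870.
ε = (∂Q_1/∂P_2)(P_2/Q_1) = -8.6870 × 33/228.608 ≈ -1.254.
%ΔQ_1 ≈ ε × %ΔP_2 = -1.254 × (8%) = -10.0%.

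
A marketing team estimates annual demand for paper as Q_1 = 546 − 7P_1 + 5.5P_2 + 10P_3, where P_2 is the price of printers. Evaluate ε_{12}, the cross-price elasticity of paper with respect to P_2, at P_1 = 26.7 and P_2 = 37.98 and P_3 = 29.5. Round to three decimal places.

At P_1 = 26.7 and P_2 = 37.98 and P_3 = 29.5: Q_1 = 862.99.
∂Q_1/∂P_2 = 5.5.
ε = (∂Q_1/∂P_2)(P_2/Q_1) = 5.5 × (37.98/862.99) ≈ 0.242.

0.242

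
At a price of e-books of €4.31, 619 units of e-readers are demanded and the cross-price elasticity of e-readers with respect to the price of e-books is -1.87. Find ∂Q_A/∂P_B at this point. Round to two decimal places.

ε = (∂Q_A/∂P_B)·(P_B/Q_A) ⇒ ∂Q_A/∂P_B = ε·Q_A/P_B = -1.87 × 619/4.31 ≈ -268.57.

-268.57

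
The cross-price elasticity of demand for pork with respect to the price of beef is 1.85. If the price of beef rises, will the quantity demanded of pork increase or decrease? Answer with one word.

ε > 0 and the price of beef rises, so the quantity of pork moves in the same direction: it increases.

increase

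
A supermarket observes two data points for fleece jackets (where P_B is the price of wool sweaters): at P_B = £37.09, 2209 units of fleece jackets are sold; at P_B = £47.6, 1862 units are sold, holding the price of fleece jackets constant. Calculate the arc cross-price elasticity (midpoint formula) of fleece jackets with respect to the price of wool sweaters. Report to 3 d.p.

-0.687

ΔQ_A = 1862 − 2209 = -347; ΔP_B = 47.6 − 37.09 = 10.51.
Midpoints: Q̄_A = 2035.5, P̄_B = 42.34.
ε = (ΔQ_A/Q̄_A)/(ΔP_B/P̄_B) = (-347/2035.5)/(10.51/42.34) ≈ -0.687.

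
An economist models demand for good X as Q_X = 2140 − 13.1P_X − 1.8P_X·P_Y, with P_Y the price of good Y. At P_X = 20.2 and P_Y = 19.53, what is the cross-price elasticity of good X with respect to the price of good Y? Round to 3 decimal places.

At P_X = 20.2 and P_Y = 19.53: Q_X = 1165.269.
∂Q_X/∂P_Y = -1.8P_X = -1.8(20.2) = -36.3600.
ε = (∂Q_X/∂P_Y)(P_Y/Q_X) = -36.3600 × (19.53/1165.269) ≈ -0.609.

-0.609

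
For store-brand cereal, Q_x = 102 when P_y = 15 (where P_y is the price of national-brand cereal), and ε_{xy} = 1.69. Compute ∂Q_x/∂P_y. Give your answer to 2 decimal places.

ε = (∂Q_x/∂P_y)·(P_y/Q_x) ⇒ ∂Q_x/∂P_y = ε·Q_x/P_y = 1.69 × 102/15 ≈ 11.49.

11.49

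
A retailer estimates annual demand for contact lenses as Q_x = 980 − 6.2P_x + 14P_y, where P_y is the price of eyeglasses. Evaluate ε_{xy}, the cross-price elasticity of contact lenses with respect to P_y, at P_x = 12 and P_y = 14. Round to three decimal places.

At P_x = 12 and P_y = 14: Q_x = 1101.6.
∂Q_x/∂P_y = 14.
ε = (∂Q_x/∂P_y)(P_y/Q_x) = 14 × (14/1101.6) ≈ 0.178.

0.178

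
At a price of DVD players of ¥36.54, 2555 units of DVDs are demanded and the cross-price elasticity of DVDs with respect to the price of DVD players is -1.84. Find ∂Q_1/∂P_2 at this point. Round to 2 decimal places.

ε = (∂Q_1/∂P_2)·(P_2/Q_1) ⇒ ∂Q_1/∂P_2 = ε·Q_1/P_2 = -1.84 × 2555/36.54 ≈ -128.66.

-128.66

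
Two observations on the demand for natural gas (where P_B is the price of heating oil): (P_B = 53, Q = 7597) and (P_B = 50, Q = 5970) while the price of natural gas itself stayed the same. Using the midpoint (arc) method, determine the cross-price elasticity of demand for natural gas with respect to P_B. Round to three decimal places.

4.117

ΔQ_A = 5970 − 7597 = -1627; ΔP_B = 50 − 53 = -3.
Midpoints: Q̄_A = 6783.5, P̄_B = 51.50.
ε = (ΔQ_A/Q̄_A)/(ΔP_B/P̄_B) = (-1627/6783.5)/(-3/51.50) ≈ 4.117.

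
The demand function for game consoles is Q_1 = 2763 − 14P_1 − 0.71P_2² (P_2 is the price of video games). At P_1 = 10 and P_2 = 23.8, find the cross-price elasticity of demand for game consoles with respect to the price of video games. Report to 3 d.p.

-0.362

At P_1 = 10 and P_2 = 23.8: Q_1 = 2220.828.
∂Q_1/∂P_2 = -1.42P_2 = -1.42(23.8) = -33.7960.
ε = (∂Q_1/∂P_2)(P_2/Q_1) = -33.7960 × (23.8/2220.828) ≈ -0.362.
ε < 0: complements.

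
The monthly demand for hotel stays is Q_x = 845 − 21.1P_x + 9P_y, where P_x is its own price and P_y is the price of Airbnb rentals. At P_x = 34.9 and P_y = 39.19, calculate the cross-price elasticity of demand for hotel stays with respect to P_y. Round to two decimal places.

0.76

At P_x = 34.9 and P_y = 39.19: Q_x = 461.32.
∂Q_x/∂P_y = 9.
ε = (∂Q_x/∂P_y)(P_y/Q_x) = 9 × (39.19/461.32) ≈ 0.76.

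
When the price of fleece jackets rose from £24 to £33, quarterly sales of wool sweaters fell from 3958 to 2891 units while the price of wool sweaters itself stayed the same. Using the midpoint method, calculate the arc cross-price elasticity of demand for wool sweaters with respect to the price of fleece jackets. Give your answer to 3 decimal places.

ΔQ_A = 2891 − 3958 = -1067; ΔP_B = 33 − 24 = 9.
Midpoints: Q̄_A = 3424.5, P̄_B = 28.50.
ε = (ΔQ_A/Q̄_A)/(ΔP_B/P̄_B) = (-1067/3424.5)/(9/28.50) ≈ -0.987.
ε < 0: wool sweaters and fleece jackets are complements.

-0.987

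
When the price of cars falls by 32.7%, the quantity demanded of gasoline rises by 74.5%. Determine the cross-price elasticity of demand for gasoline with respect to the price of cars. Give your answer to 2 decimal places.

-2.28

ε = (%ΔQ of gasoline) / (%ΔP of cars) = (74.5%) / (-32.7%) ≈ -2.28.
Negative cross-price elasticity: complements.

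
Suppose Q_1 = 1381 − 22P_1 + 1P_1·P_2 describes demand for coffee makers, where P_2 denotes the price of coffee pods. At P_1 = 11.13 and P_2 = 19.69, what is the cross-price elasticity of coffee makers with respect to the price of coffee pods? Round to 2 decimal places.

At P_1 = 11.13 and P_2 = 19.69: Q_1 = 1355.290.
∂Q_1/∂P_2 = 1P_1 = 1(11.13) = 11.1300.
ε = (∂Q_1/∂P_2)(P_2/Q_1) = 11.1300 × (19.69/1355.290) ≈ 0.16.

0.16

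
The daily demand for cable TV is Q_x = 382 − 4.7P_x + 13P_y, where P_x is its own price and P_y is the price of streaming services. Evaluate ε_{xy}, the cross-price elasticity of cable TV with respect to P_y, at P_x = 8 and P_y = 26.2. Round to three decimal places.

0.497

At P_x = 8 and P_y = 26.2: Q_x = 685.
∂Q_x/∂P_y = 13.
ε = (∂Q_x/∂P_y)(P_y/Q_x) = 13 × (26.2/685) ≈ 0.497.
Since ε > 0, cable TV and streaming services are substitutes.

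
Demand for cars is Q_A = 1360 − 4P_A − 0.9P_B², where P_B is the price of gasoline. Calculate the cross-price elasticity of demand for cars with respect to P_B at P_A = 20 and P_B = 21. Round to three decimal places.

-0.899

At P_A = 20 and P_B = 21: Q_A = 883.1.
∂Q_A/∂P_B = -1.8P_B = -1.8(21) = -37.8000.
ε = (∂Q_A/∂P_B)(P_B/Q_A) = -37.8000 × (21/883.1) ≈ -0.899.
ε < 0: complements.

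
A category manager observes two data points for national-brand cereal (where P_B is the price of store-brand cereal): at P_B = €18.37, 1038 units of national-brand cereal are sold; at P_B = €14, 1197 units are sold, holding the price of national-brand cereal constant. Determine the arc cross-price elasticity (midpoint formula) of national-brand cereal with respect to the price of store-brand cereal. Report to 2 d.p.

ΔQ_A = 1197 − 1038 = 159; ΔP_B = 14 − 18.37 = -4.37.
Midpoints: Q̄_A = 1117.5, P̄_B = 16.19.
ε = (ΔQ_A/Q̄_A)/(ΔP_B/P̄_B) = (159/1117.5)/(-4.37/16.19) ≈ -0.53.

-0.53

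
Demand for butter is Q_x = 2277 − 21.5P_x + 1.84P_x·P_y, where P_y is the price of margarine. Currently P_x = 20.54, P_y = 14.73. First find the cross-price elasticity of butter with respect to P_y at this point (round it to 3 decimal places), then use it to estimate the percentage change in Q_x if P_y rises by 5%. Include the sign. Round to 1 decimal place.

1.2%

At P_x = 20.54, P_y = 14.73: Q_x = 2392.090.
∂Q_x/∂P_y = 1.84P_x = 37.7936.
ε = (∂Q_x/∂P_y)(P_y/Q_x) = 37.7936 × 14.73/2392.090 ≈ 0.233.
%ΔQ_x ≈ ε × %ΔP_y = 0.233 × (5%) = 1.2%.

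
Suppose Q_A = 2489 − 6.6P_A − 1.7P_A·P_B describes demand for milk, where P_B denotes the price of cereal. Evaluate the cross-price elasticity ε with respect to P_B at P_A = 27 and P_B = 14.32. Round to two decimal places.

At P_A = 27 and P_B = 14.32: Q_A = 1653.512.
∂Q_A/∂P_B = -1.7P_A = -1.7(27) = -45.9000.
ε = (∂Q_A/∂P_B)(P_B/Q_A) = -45.9000 × (14.32/1653.512) ≈ -0.40.

-0.40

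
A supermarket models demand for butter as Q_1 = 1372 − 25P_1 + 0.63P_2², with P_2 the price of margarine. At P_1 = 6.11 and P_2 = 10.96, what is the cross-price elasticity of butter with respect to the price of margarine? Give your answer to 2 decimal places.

At P_1 = 6.11 and P_2 = 10.96: Q_1 = 1294.927.
∂Q_1/∂P_2 = 1.26P_2 = 1.26(10.96) = 13.8096.
ε = (∂Q_1/∂P_2)(P_2/Q_1) = 13.8096 × (10.96/1294.927) ≈ 0.12.
ε > 0: substitutes.

0.12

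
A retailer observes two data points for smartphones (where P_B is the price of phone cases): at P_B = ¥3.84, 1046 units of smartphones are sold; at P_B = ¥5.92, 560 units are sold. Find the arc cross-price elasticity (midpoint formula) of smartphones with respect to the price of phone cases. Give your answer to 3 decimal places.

ΔQ_A = 560 − 1046 = -486; ΔP_B = 5.92 − 3.84 = 2.08.
Midpoints: Q̄_A = 803.0, P̄_B = 4.88.
ε = (ΔQ_A/Q̄_A)/(ΔP_B/P̄_B) = (-486/803.0)/(2.08/4.88) ≈ -1.420.

-1.420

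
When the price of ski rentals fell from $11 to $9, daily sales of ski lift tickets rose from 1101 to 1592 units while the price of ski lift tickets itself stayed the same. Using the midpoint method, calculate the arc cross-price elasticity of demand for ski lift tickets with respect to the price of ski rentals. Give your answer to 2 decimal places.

-1.82

ΔQ_A = 1592 − 1101 = 491; ΔP_B = 9 − 11 = -2.
Midpoints: Q̄_A = 1346.5, P̄_B = 10.00.
ε = (ΔQ_A/Q̄_A)/(ΔP_B/P̄_B) = (491/1346.5)/(-2/10.00) ≈ -1.82.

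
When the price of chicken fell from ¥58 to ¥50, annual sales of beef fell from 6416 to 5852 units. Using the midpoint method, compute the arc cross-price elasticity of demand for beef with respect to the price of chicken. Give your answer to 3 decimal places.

ΔQ_A = 5852 − 6416 = -564; ΔP_B = 50 − 58 = -8.
Midpoints: Q̄_A = 6134.0, P̄_B = 54.00.
ε = (ΔQ_A/Q̄_A)/(ΔP_B/P̄_B) = (-564/6134.0)/(-8/54.00) ≈ 0.621.
ε > 0: beef and chicken are substitutes.

0.621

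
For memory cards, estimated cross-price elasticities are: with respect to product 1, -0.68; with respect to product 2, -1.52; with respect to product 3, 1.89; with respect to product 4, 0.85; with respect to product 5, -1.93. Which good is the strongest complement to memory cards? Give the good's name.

product 5

Complements have ε < 0. The most negative value is -1.93 (product 5).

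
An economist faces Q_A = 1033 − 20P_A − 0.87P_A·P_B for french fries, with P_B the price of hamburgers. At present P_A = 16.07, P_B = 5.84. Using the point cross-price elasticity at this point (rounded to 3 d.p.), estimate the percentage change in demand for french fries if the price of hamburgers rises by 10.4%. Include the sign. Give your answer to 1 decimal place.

At P_A = 16.07, P_B = 5.84: Q_A = 629.952.
∂Q_A/∂P_B = -0.87P_A = -13.9809.
ε = (∂Q_A/∂P_B)(P_B/Q_A) = -13.9809 × 5.84/629.952 ≈ -0.130.
%ΔQ_A ≈ ε × %ΔP_B = -0.130 × (10.4%) = -1.4%.

-1.4%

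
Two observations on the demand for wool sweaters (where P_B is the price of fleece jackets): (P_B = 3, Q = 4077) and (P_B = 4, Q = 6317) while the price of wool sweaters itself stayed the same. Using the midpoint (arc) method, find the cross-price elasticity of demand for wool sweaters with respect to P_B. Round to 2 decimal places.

1.51

ΔQ_A = 6317 − 4077 = 2240; ΔP_B = 4 − 3 = 1.
Midpoints: Q̄_A = 5197.0, P̄_B = 3.50.
ε = (ΔQ_A/Q̄_A)/(ΔP_B/P̄_B) = (2240/5197.0)/(1/3.50) ≈ 1.51.
ε > 0: wool sweaters and fleece jackets are substitutes.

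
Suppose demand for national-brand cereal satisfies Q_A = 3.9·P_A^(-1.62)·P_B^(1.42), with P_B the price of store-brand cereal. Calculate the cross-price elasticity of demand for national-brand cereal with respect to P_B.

1.42

In a log-linear (constant-elasticity) demand function, the coefficient on the exponent of P_B is the cross-price elasticity.
ε = 1.42. Positive, so national-brand cereal and store-brand cereal are substitutes.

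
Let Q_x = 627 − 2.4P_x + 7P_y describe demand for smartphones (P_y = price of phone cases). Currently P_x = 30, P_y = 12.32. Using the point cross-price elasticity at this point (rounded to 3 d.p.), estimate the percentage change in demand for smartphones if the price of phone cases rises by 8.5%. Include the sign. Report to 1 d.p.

1.1%

At P_x = 30, P_y = 12.32: Q_x = 641.24.
∂Q_x/∂P_y = 7.
ε = (∂Q_x/∂P_y)(P_y/Q_x) = 7.0000 × 12.32/641.24 ≈ 0.134.
%ΔQ_x ≈ ε × %ΔP_y = 0.134 × (8.5%) = 1.1%.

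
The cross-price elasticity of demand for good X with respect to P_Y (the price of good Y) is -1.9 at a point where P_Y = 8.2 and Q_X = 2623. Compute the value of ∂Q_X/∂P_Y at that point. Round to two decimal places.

-607.77

ε = (∂Q_X/∂P_Y)·(P_Y/Q_X) ⇒ ∂Q_X/∂P_Y = ε·Q_X/P_Y = -1.9 × 2623/8.2 ≈ -607.77.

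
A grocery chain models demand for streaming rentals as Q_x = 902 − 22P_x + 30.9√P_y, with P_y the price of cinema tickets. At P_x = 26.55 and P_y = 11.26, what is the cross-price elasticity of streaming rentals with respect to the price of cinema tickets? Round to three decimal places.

At P_x = 26.55 and P_y = 11.26: Q_x = 421.588.
∂Q_x/∂P_y = 30.9/(2√P_y) = 30.9/(2√11.26) = 4.6043.
ε = (∂Q_x/∂P_y)(P_y/Q_x) = 4.6043 × (11.26/421.588) ≈ 0.123.

0.123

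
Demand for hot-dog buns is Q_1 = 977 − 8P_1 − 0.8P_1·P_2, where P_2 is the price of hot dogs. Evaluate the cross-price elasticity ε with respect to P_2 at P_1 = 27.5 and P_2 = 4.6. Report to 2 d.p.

-0.15

At P_1 = 27.5 and P_2 = 4.6: Q_1 = 655.8.
∂Q_1/∂P_2 = -0.8P_1 = -0.8(27.5) = -22.0000.
ε = (∂Q_1/∂P_2)(P_2/Q_1) = -22.0000 × (4.6/655.8) ≈ -0.15.
ε < 0: complements.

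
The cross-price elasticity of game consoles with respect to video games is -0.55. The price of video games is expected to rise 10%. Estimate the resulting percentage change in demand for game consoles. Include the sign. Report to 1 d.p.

-5.5%

%ΔQ ≈ ε × %ΔP of video games = -0.55 × (10%) = -5.5%.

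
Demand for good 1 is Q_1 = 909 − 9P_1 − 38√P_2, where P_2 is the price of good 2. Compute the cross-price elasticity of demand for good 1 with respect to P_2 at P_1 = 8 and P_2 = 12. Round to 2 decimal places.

At P_1 = 8 and P_2 = 12: Q_1 = 705.364.
∂Q_1/∂P_2 = -38/(2√P_2) = -38/(2√12) = -5.4848.
ε = (∂Q_1/∂P_2)(P_2/Q_1) = -5.4848 × (12/705.364) ≈ -0.09.

-0.09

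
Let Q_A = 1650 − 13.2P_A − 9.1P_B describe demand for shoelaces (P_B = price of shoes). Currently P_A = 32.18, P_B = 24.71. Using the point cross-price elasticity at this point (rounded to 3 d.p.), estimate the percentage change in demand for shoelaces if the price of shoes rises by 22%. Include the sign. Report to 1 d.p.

At P_A = 32.18, P_B = 24.71: Q_A = 1000.363.
∂Q_A/∂P_B = -9.1.
ε = (∂Q_A/∂P_B)(P_B/Q_A) = -9.1000 × 24.71/1000.363 ≈ -0.225.
%ΔQ_A ≈ ε × %ΔP_B = -0.225 × (22%) = -5.0%.

-5.0%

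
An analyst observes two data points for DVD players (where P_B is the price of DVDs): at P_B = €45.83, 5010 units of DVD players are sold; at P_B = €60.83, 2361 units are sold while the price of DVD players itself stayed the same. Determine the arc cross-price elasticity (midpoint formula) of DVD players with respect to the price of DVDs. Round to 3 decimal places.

ΔQ_A = 2361 − 5010 = -2649; ΔP_B = 60.83 − 45.83 = 15.
Midpoints: Q̄_A = 3685.5, P̄_B = 53.33.
ε = (ΔQ_A/Q̄_A)/(ΔP_B/P̄_B) = (-2649/3685.5)/(15/53.33) ≈ -2.555.

-2.555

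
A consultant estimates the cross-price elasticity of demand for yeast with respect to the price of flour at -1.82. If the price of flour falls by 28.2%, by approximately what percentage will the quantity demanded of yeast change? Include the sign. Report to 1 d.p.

%ΔQ ≈ ε × %ΔP of flour = -1.82 × (-28.2%) = 51.3%.
Demand for yeast rises by about 51.3%.

51.3%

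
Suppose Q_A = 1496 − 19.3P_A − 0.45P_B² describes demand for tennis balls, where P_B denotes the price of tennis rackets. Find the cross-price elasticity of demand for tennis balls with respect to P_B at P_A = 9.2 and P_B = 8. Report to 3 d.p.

At P_A = 9.2 and P_B = 8: Q_A = 1289.64.
∂Q_A/∂P_B = -0.9P_B = -0.9(8) = -7.2000.
ε = (∂Q_A/∂P_B)(P_B/Q_A) = -7.2000 × (8/1289.64) ≈ -0.045.

-0.045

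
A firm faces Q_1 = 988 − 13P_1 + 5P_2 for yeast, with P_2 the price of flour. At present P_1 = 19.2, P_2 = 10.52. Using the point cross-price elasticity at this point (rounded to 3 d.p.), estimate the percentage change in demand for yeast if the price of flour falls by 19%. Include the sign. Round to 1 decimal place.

At P_1 = 19.2, P_2 = 10.52: Q_1 = 791.
∂Q_1/∂P_2 = 5.
ε = (∂Q_1/∂P_2)(P_2/Q_1) = 5.0000 × 10.52/791 ≈ 0.066.
%ΔQ_1 ≈ ε × %ΔP_2 = 0.066 × (-19%) = -1.3%.

-1.3%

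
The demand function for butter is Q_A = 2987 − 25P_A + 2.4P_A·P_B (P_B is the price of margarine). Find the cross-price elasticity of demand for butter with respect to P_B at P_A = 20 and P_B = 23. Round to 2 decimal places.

0.31

At P_A = 20 and P_B = 23: Q_A = 3591.
∂Q_A/∂P_B = 2.4P_A = 2.4(20) = 48.0000.
ε = (∂Q_A/∂P_B)(P_B/Q_A) = 48.0000 × (23/3591) ≈ 0.31.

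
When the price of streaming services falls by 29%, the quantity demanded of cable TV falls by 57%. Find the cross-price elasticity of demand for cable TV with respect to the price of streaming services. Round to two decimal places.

ε = (%ΔQ of cable TV) / (%ΔP of streaming services) = (-57%) / (-29%) ≈ 1.97.
Positive cross-price elasticity: substitutes.

1.97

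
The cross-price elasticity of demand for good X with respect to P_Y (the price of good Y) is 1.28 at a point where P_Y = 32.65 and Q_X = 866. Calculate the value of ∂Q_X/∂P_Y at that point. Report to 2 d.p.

ε = (∂Q_X/∂P_Y)·(P_Y/Q_X) ⇒ ∂Q_X/∂P_Y = ε·Q_X/P_Y = 1.28 × 866/32.65 ≈ 33.95.

33.95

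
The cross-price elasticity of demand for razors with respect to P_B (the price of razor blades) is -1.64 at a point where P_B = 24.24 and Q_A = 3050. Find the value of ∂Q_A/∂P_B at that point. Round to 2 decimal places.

-206.35

ε = (∂Q_A/∂P_B)·(P_B/Q_A) ⇒ ∂Q_A/∂P_B = ε·Q_A/P_B = -1.64 × 3050/24.24 ≈ -206.35.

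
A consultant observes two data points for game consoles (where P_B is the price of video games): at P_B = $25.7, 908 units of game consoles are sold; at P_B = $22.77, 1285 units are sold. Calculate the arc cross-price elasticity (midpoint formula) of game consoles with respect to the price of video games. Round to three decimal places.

ΔQ_A = 1285 − 908 = 377; ΔP_B = 22.77 − 25.7 = -2.93.
Midpoints: Q̄_A = 1096.5, P̄_B = 24.23.
ε = (ΔQ_A/Q̄_A)/(ΔP_B/P̄_B) = (377/1096.5)/(-2.93/24.23) ≈ -2.844.
ε < 0: game consoles and video games are complements.

-2.844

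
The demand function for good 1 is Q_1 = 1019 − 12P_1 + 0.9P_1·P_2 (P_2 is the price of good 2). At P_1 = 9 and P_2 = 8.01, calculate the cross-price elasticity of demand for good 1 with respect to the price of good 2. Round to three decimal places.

0.066

At P_1 = 9 and P_2 = 8.01: Q_1 = 975.881.
∂Q_1/∂P_2 = 0.9P_1 = 0.9(9) = 8.1000.
ε = (∂Q_1/∂P_2)(P_2/Q_1) = 8.1000 × (8.01/975.881) ≈ 0.066.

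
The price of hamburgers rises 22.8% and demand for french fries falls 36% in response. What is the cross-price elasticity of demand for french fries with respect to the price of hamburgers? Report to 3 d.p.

ε = (%ΔQ of french fries) / (%ΔP of hamburgers) = (-36%) / (22.8%) ≈ -1.579.

-1.579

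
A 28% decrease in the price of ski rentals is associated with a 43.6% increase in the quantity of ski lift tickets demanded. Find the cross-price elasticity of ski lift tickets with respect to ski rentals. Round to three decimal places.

ε = (%ΔQ of ski lift tickets) / (%ΔP of ski rentals) = (43.6%) / (-28%) ≈ -1.557.
Negative cross-price elasticity: complements.

-1.557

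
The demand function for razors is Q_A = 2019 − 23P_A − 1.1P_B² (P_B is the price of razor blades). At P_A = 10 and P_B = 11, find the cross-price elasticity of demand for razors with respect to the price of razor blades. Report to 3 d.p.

-0.161

At P_A = 10 and P_B = 11: Q_A = 1655.9.
∂Q_A/∂P_B = -2.2P_B = -2.2(11) = -24.2000.
ε = (∂Q_A/∂P_B)(P_B/Q_A) = -24.2000 × (11/1655.9) ≈ -0.161.
ε < 0: complements.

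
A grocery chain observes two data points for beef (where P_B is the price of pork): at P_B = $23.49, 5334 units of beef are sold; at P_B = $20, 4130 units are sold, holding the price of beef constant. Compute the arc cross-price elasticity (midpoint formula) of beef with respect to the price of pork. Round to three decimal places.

1.585

ΔQ_A = 4130 − 5334 = -1204; ΔP_B = 20 − 23.49 = -3.49.
Midpoints: Q̄_A = 4732.0, P̄_B = 21.74.
ε = (ΔQ_A/Q̄_A)/(ΔP_B/P̄_B) = (-1204/4732.0)/(-3.49/21.74) ≈ 1.585.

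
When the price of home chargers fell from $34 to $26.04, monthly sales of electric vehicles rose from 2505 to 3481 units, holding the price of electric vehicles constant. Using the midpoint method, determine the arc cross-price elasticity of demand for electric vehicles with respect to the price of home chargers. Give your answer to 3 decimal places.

ΔQ_A = 3481 − 2505 = 976; ΔP_B = 26.04 − 34 = -7.96.
Midpoints: Q̄_A = 2993.0, P̄_B = 30.02.
ε = (ΔQ_A/Q̄_A)/(ΔP_B/P̄_B) = (976/2993.0)/(-7.96/30.02) ≈ -1.230.

-1.230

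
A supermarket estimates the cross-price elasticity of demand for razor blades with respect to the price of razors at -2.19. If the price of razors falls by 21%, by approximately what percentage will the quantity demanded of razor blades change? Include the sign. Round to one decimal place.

%ΔQ ≈ ε × %ΔP of razors = -2.19 × (-21%) = 46.0%.

46.0%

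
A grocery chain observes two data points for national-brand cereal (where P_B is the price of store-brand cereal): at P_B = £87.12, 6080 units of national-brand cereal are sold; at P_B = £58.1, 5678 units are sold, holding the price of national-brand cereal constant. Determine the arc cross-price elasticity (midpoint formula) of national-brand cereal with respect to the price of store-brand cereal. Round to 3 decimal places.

ΔQ_A = 5678 − 6080 = -402; ΔP_B = 58.1 − 87.12 = -29.02.
Midpoints: Q̄_A = 5879.0, P̄_B = 72.61.
ε = (ΔQ_A/Q̄_A)/(ΔP_B/P̄_B) = (-402/5879.0)/(-29.02/72.61) ≈ 0.171.
ε > 0: national-brand cereal and store-brand cereal are substitutes.

0.171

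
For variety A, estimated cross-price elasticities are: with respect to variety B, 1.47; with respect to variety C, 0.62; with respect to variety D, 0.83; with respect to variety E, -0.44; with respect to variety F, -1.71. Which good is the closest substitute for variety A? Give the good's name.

variety B

Substitutes have ε > 0. Among the positive values, 1.47 (variety B) is largest.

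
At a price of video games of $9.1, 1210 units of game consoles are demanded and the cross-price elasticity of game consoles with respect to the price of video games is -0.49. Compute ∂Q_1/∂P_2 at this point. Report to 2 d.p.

ε = (∂Q_1/∂P_2)·(P_2/Q_1) ⇒ ∂Q_1/∂P_2 = ε·Q_1/P_2 = -0.49 × 1210/9.1 ≈ -65.15.

-65.15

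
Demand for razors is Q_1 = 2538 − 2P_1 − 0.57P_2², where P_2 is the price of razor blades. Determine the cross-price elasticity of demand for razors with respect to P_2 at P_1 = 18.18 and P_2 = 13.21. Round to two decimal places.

-0.08

At P_1 = 18.18 and P_2 = 13.21: Q_1 = 2402.173.
∂Q_1/∂P_2 = -1.14P_2 = -1.14(13.21) = -15.0594.
ε = (∂Q_1/∂P_2)(P_2/Q_1) = -15.0594 × (13.21/2402.173) ≈ -0.08.
ε < 0: complements.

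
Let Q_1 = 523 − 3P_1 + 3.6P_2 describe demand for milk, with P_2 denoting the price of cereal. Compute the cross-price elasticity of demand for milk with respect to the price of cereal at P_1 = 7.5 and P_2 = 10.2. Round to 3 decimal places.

At P_1 = 7.5 and P_2 = 10.2: Q_1 = 537.22.
∂Q_1/∂P_2 = 3.6.
ε = (∂Q_1/∂P_2)(P_2/Q_1) = 3.6 × (10.2/537.22) ≈ 0.068.
Since ε > 0, milk and cereal are substitutes.

0.068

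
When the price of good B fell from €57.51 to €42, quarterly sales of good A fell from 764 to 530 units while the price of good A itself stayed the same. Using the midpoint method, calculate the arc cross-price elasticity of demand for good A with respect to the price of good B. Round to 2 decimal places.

1.16

ΔQ_A = 530 − 764 = -234; ΔP_B = 42 − 57.51 = -15.51.
Midpoints: Q̄_A = 647.0, P̄_B = 49.75.
ε = (ΔQ_A/Q̄_A)/(ΔP_B/P̄_B) = (-234/647.0)/(-15.51/49.75) ≈ 1.16.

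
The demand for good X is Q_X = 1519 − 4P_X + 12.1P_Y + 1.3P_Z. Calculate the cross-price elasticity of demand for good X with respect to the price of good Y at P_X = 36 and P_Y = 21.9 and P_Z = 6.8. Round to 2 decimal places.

At P_X = 36 and P_Y = 21.9 and P_Z = 6.8: Q_X = 1648.83.
∂Q_X/∂P_Y = 12.1.
ε = (∂Q_X/∂P_Y)(P_Y/Q_X) = 12.1 × (21.9/1648.83) ≈ 0.16.
Since ε > 0, good X and good Y are substitutes.

0.16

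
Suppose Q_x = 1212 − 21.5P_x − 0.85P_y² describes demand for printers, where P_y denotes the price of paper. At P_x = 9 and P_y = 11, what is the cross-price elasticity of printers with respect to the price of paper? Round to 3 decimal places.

At P_x = 9 and P_y = 11: Q_x = 915.65.
∂Q_x/∂P_y = -1.7P_y = -1.7(11) = -18.7000.
ε = (∂Q_x/∂P_y)(P_y/Q_x) = -18.7000 × (11/915.65) ≈ -0.225.
ε < 0: complements.

-0.225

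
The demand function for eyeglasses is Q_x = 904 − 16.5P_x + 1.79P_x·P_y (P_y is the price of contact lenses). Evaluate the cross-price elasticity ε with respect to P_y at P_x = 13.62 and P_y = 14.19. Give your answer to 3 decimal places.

At P_x = 13.62 and P_y = 14.19: Q_x = 1025.219.
∂Q_x/∂P_y = 1.79P_x = 1.79(13.62) = 24.3798.
ε = (∂Q_x/∂P_y)(P_y/Q_x) = 24.3798 × (14.19/1025.219) ≈ 0.337.
ε > 0: substitutes.

0.337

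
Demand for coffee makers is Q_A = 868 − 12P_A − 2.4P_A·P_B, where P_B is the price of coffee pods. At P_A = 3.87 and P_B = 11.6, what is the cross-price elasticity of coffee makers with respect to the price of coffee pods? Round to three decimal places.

At P_A = 3.87 and P_B = 11.6: Q_A = 713.819.
∂Q_A/∂P_B = -2.4P_A = -2.4(3.87) = -9.2880.
ε = (∂Q_A/∂P_B)(P_B/Q_A) = -9.2880 × (11.6/713.819) ≈ -0.151.
ε < 0: complements.

-0.151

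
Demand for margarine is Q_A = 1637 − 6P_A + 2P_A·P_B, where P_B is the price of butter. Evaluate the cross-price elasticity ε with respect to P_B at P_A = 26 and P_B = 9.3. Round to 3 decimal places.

At P_A = 26 and P_B = 9.3: Q_A = 1964.6.
∂Q_A/∂P_B = 2P_A = 2(26) = 52.0000.
ε = (∂Q_A/∂P_B)(P_B/Q_A) = 52.0000 × (9.3/1964.6) ≈ 0.246.
ε > 0: substitutes.

0.246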